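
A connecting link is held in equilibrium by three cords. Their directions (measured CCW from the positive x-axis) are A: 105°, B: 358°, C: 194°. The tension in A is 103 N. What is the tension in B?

Resolve: ΣF_x = 103 cos 105° + T_B cos 358° + T_C cos 194° = 0.
        ΣF_y = 103 sin 105° + T_B sin 358° + T_C sin 194° = 0.
The known terms sum to (-26.66, 99.49) N, so 0.9994 T_B − 0.9703 T_C = 26.66 and -0.0349 T_B − 0.2419 T_C = -99.49.
Solving simultaneously: T_B = 373.6 N, T_C = 357.4 N.

T_B ≈ 374 N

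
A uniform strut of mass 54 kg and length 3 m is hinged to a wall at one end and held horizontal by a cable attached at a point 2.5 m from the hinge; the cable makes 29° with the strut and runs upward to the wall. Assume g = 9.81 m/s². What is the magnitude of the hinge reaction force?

Take torques about the hinge: T sin 29° · 2.5 = 54×9.81×1.5 = 794.61 N·m.
So T = 794.61 / (0.4848 × 2.5) = 655.61 N.
ΣF_x = 0: H_x = T cos 29° = 573.41 N.
ΣF_y = 0: H_y = (54×9.81) − T sin 29° = 529.74 − 317.84 = 211.9 N.
|H| = √(H_x² + H_y²) = √((573.41)² + (211.9)²) = 611.31 N.

|H| ≈ 611 N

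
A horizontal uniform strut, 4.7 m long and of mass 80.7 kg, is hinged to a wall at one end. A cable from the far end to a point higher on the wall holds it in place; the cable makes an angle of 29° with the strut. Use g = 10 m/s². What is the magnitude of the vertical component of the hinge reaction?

Take torques about the hinge: T sin 29° · 4.7 = 80.7×10×2.35 = 1896.5 N·m.
So T = 1896.5 / (0.4848 × 4.7) = 832.29 N.
ΣF_y = 0: H_y = (80.7×10) − T sin 29° = 807 − 403.5 = 403.5 N.

|H_y| ≈ 404 N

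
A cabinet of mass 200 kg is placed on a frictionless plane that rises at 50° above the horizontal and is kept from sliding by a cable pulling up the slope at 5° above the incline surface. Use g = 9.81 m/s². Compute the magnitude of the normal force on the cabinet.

Take axes along and perpendicular to the incline. Weight components: W sin 50° = 1503 N down-slope, W cos 50° = 1261 N into the surface.
Along incline: T cos 5° = W sin 50° → T = 1509 N.
Perpendicular: N = W cos 50° − T sin 5° = 1130 N.

N ≈ 1130 N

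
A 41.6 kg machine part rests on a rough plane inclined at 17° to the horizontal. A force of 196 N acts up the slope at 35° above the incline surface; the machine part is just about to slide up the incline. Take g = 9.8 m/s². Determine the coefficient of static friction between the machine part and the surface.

μ ≈ 0.149

On the verge of sliding up the incline, friction is at its maximum μN and acts down the slope.
Perpendicular to incline: N = W cos 17° − P sin 35° = 389.9 − 112.4 = 277.4 N.
Along incline: P cos 35° − μN = W sin 17° → μ = −(W sin 17° − P cos 35°) / N = 0.1491.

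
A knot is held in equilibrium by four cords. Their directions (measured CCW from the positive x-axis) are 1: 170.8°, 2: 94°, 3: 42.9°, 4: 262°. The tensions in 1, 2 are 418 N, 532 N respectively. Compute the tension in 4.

T_4 ≈ 1180 N

Resolve: ΣF_x = 418 cos 170.8° + 532 cos 94° + T_3 cos 42.9° + T_4 cos 262° = 0.
        ΣF_y = 418 sin 170.8° + 532 sin 94° + T_3 sin 42.9° + T_4 sin 262° = 0.
The known terms sum to (-449.7, 597.5) N, so 0.7325 T_3 − 0.1392 T_4 = 449.7 and 0.6807 T_3 − 0.9903 T_4 = -597.5.
Solving simultaneously: T_3 = 838 N, T_4 = 1179 N.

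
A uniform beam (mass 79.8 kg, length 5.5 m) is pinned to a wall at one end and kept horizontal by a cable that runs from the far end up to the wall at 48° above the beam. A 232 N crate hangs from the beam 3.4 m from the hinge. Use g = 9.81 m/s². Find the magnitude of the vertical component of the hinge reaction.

Take torques about the hinge: T sin 48° · 5.5 = 79.8×9.81×2.75 + 232×3.4 = 2941.6 N·m.
So T = 2941.6 / (0.7431 × 5.5) = 719.69 N.
ΣF_y = 0: H_y = (79.8×9.81 + 232) − T sin 48° = 1014.8 − 534.84 = 480 N.

|H_y| ≈ 480 N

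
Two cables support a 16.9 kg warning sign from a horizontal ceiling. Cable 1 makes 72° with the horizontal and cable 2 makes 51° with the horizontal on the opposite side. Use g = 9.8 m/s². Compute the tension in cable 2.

Weight W = 16.9 × 9.8 = 165.6 N acts straight down.
Horizontal: T_1 cos 72° = T_2 cos 51°  →  T_1 = 2.037 T_2.
Vertical: T_1 sin 72° + T_2 sin 51° = 165.6.
Substituting the horizontal relation into the vertical equation gives 2.714 T_2 = 165.6, so T_2 = 61.02 N.

T_2 ≈ 61 N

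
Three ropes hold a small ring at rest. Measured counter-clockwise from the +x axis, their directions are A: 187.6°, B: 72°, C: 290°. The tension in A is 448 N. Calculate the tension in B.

T_B ≈ 711 N

Resolve: ΣF_x = 448 cos 187.6° + T_B cos 72° + T_C cos 290° = 0.
        ΣF_y = 448 sin 187.6° + T_B sin 72° + T_C sin 290° = 0.
The known terms sum to (-444.1, -59.25) N, so 0.3090 T_B + 0.3420 T_C = 444.1 and 0.9511 T_B − 0.9397 T_C = 59.25.
Solving simultaneously: T_B = 710.7 N, T_C = 656.2 N.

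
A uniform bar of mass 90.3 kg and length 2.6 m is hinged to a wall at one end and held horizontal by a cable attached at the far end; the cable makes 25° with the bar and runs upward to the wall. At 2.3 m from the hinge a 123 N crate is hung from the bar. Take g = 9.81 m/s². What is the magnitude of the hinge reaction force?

|H| ≈ 1270 N

Take torques about the hinge: T sin 25° · 2.6 = 90.3×9.81×1.3 + 123×2.3 = 1434.5 N·m.
So T = 1434.5 / (0.4226 × 2.6) = 1305.5 N.
ΣF_x = 0: H_x = T cos 25° = 1183.2 N.
ΣF_y = 0: H_y = (90.3×9.81 + 123) − T sin 25° = 1008.8 − 551.73 = 457.11 N.
|H| = √(H_x² + H_y²) = √((1183.2)² + (457.11)²) = 1268.4 N.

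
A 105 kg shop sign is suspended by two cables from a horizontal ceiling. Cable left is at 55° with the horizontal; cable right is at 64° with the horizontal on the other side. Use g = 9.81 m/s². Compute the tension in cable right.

T_right ≈ 676 N

Weight W = 105 × 9.81 = 1030 N acts straight down.
Horizontal: T_left cos 55° = T_right cos 64°  →  T_left = 0.7643 T_right.
Vertical: T_left sin 55° + T_right sin 64° = 1030.
Substituting the horizontal relation into the vertical equation gives 1.525 T_right = 1030, so T_right = 675.5 N.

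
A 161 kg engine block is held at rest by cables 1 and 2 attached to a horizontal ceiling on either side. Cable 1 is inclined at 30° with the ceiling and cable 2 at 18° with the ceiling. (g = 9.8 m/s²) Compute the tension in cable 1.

Weight W = 161 × 9.8 = 1578 N acts straight down.
Horizontal: T_1 cos 30° = T_2 cos 18°  →  T_2 = 0.9106 T_1.
Vertical: T_1 sin 30° + T_2 sin 18° = 1578.
Substituting the horizontal relation into the vertical equation gives 0.7814 T_1 = 1578, so T_1 = 2019 N.

T_1 ≈ 2020 N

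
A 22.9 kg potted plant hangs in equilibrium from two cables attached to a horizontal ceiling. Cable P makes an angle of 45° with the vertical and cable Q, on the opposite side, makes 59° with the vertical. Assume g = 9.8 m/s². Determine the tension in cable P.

Angles from the horizontal: cable P is 90° − 45° = 45°, cable Q is 90° − 59° = 31°.
Weight W = 22.9 × 9.8 = 224.4 N acts straight down.
Horizontal: T_P cos 45° = T_Q cos 31°  →  T_Q = 0.8249 T_P.
Vertical: T_P sin 45° + T_Q sin 31° = 224.4.
Substituting the horizontal relation into the vertical equation gives 1.132 T_P = 224.4, so T_P = 198.3 N.

T_P ≈ 198 N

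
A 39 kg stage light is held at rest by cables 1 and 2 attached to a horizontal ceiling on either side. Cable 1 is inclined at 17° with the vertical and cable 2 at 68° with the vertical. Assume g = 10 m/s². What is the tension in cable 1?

T_1 ≈ 363 N

Angles from the horizontal: cable 1 is 90° − 17° = 73°, cable 2 is 90° − 68° = 22°.
Weight W = 39 × 10 = 390 N acts straight down.
Horizontal: T_1 cos 73° = T_2 cos 22°  →  T_2 = 0.3153 T_1.
Vertical: T_1 sin 73° + T_2 sin 22° = 390.
Substituting the horizontal relation into the vertical equation gives 1.074 T_1 = 390, so T_1 = 363 N.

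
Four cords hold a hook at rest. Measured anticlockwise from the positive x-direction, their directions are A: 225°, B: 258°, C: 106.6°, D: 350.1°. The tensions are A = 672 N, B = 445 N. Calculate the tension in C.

Resolve: ΣF_x = 672 cos 225° + 445 cos 258° + T_C cos 106.6° + T_D cos 350.1° = 0.
        ΣF_y = 672 sin 225° + 445 sin 258° + T_C sin 106.6° + T_D sin 350.1° = 0.
The known terms sum to (-567.7, -910.5) N, so -0.2857 T_C + 0.9851 T_D = 567.7 and 0.9583 T_C − 0.1719 T_D = 910.5.
Solving simultaneously: T_C = 1111 N, T_D = 898.5 N.

T_C ≈ 1110 N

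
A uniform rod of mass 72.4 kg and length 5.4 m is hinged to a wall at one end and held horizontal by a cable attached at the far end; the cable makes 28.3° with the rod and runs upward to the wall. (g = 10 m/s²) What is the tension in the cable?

Take torques about the hinge: T sin 28.3° · 5.4 = 72.4×10×2.7 = 1954.8 N·m.
So T = 1954.8 / (0.4741 × 5.4) = 763.57 N.

T ≈ 764 N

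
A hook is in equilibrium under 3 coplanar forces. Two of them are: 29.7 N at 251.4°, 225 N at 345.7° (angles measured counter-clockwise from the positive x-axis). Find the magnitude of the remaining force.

F ≈ 225 N

Sum the known components: ΣF_x = 208.6 N, ΣF_y = -83.72 N.
For equilibrium the remaining force must supply (−ΣF_x, −ΣF_y) = (-208.6, 83.72) N.
Magnitude = √((-208.6)² + (83.72)²) = 224.7 N; direction = atan2(83.72, -208.6) = 158.1°.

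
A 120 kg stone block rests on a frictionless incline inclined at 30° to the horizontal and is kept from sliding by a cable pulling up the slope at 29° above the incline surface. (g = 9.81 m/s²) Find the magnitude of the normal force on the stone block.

Take axes along and perpendicular to the incline. Weight components: W sin 30° = 588.6 N down-slope, W cos 30° = 1019 N into the surface.
Along incline: T cos 29° = W sin 30° → T = 673 N.
Perpendicular: N = W cos 30° − T sin 29° = 693.2 N.

N ≈ 693 N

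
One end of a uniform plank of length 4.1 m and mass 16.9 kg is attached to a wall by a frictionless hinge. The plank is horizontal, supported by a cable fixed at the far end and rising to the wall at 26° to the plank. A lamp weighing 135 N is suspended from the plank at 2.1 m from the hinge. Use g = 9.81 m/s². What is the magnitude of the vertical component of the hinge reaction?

|H_y| ≈ 149 N

Take torques about the hinge: T sin 26° · 4.1 = 16.9×9.81×2.05 + 135×2.1 = 623.37 N·m.
So T = 623.37 / (0.4384 × 4.1) = 346.83 N.
ΣF_y = 0: H_y = (16.9×9.81 + 135) − T sin 26° = 300.79 − 152.04 = 148.75 N.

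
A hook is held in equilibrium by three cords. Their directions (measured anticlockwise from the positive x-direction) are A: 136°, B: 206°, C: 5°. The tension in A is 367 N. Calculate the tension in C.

T_C ≈ 962 N

Resolve: ΣF_x = 367 cos 136° + T_B cos 206° + T_C cos 5° = 0.
        ΣF_y = 367 sin 136° + T_B sin 206° + T_C sin 5° = 0.
The known terms sum to (-264, 254.9) N, so -0.8988 T_B + 0.9962 T_C = 264 and -0.4384 T_B + 0.0872 T_C = -254.9.
Solving simultaneously: T_B = 772.9 N, T_C = 962.3 N.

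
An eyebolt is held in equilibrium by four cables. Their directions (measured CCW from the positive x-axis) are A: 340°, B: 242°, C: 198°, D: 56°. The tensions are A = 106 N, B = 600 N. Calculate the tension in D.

T_D ≈ 783 N

Resolve: ΣF_x = 106 cos 340° + 600 cos 242° + T_C cos 198° + T_D cos 56° = 0.
        ΣF_y = 106 sin 340° + 600 sin 242° + T_C sin 198° + T_D sin 56° = 0.
The known terms sum to (-182.1, -566) N, so -0.9511 T_C + 0.5592 T_D = 182.1 and -0.3090 T_C + 0.8290 T_D = 566.
Solving simultaneously: T_C = 268.9 N, T_D = 783 N.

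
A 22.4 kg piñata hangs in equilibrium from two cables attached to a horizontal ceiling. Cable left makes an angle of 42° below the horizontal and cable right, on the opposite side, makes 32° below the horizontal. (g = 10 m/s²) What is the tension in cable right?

Weight W = 22.4 × 10 = 224 N acts straight down.
Horizontal: T_left cos 42° = T_right cos 32°  →  T_left = 1.141 T_right.
Vertical: T_left sin 42° + T_right sin 32° = 224.
Substituting the horizontal relation into the vertical equation gives 1.294 T_right = 224, so T_right = 173.2 N.

T_right ≈ 173 N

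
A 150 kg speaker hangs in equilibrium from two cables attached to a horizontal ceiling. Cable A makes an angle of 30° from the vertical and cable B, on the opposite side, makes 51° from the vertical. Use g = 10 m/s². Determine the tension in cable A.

T_A ≈ 1180 N

Angles from the horizontal: cable A is 90° − 30° = 60°, cable B is 90° − 51° = 39°.
Weight W = 150 × 10 = 1500 N acts straight down.
Horizontal: T_A cos 60° = T_B cos 39°  →  T_B = 0.6434 T_A.
Vertical: T_A sin 60° + T_B sin 39° = 1500.
Substituting the horizontal relation into the vertical equation gives 1.271 T_A = 1500, so T_A = 1180 N.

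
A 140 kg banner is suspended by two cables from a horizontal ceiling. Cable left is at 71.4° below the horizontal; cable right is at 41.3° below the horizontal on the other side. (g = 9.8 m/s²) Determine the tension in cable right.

T_right ≈ 474 N

Weight W = 140 × 9.8 = 1372 N acts straight down.
Horizontal: T_left cos 71.4° = T_right cos 41.3°  →  T_left = 2.355 T_right.
Vertical: T_left sin 71.4° + T_right sin 41.3° = 1372.
Substituting the horizontal relation into the vertical equation gives 2.892 T_right = 1372, so T_right = 474.4 N.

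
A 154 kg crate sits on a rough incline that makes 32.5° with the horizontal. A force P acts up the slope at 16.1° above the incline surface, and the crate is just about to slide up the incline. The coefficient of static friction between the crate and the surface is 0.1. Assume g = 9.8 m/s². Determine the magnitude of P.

P ≈ 949 N

On the verge of sliding up the incline, friction equals μN and acts down the slope.
Perpendicular: N + P sin 16.1° = W cos 32.5° = 1273 N.
Along incline: P cos 16.1° = W sin 32.5° + μN  with W sin 32.5° = 810.9 N.
Solving the pair for P and N: P = 949.1 N, N = 1010 N (and f = μN = 101 N).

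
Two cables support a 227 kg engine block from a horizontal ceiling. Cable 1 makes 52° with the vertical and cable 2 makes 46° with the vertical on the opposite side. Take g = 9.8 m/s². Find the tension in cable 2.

T_2 ≈ 1770 N

Angles from the horizontal: cable 1 is 90° − 52° = 38°, cable 2 is 90° − 46° = 44°.
Weight W = 227 × 9.8 = 2225 N acts straight down.
Horizontal: T_1 cos 38° = T_2 cos 44°  →  T_1 = 0.9129 T_2.
Vertical: T_1 sin 38° + T_2 sin 44° = 2225.
Substituting the horizontal relation into the vertical equation gives 1.257 T_2 = 2225, so T_2 = 1770 N.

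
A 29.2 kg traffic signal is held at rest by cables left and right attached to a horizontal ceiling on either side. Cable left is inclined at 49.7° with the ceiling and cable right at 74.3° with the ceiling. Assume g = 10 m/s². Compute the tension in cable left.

Weight W = 29.2 × 10 = 292 N acts straight down.
Horizontal: T_left cos 49.7° = T_right cos 74.3°  →  T_right = 2.39 T_left.
Vertical: T_left sin 49.7° + T_right sin 74.3° = 292.
Substituting the horizontal relation into the vertical equation gives 3.064 T_left = 292, so T_left = 95.31 N.

T_left ≈ 95.3 N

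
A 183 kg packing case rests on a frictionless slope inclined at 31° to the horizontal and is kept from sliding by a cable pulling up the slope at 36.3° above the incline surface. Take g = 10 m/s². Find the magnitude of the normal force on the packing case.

N ≈ 876 N

Take axes along and perpendicular to the incline. Weight components: W sin 31° = 942.5 N down-slope, W cos 31° = 1569 N into the surface.
Along incline: T cos 36.3° = W sin 31° → T = 1169 N.
Perpendicular: N = W cos 31° − T sin 36.3° = 876.3 N.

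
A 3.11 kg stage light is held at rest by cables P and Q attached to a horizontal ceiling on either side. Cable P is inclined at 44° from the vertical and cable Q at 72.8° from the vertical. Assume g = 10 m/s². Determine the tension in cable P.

Angles from the horizontal: cable P is 90° − 44° = 46°, cable Q is 90° − 72.8° = 17.2°.
Weight W = 3.11 × 10 = 31.1 N acts straight down.
Horizontal: T_P cos 46° = T_Q cos 17.2°  →  T_Q = 0.7272 T_P.
Vertical: T_P sin 46° + T_Q sin 17.2° = 31.1.
Substituting the horizontal relation into the vertical equation gives 0.9344 T_P = 31.1, so T_P = 33.28 N.

T_P ≈ 33.3 N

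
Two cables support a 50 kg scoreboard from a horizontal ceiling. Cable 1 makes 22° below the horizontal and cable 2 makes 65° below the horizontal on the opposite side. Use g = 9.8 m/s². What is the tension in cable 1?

T_1 ≈ 207 N

Weight W = 50 × 9.8 = 490 N acts straight down.
Horizontal: T_1 cos 22° = T_2 cos 65°  →  T_2 = 2.194 T_1.
Vertical: T_1 sin 22° + T_2 sin 65° = 490.
Substituting the horizontal relation into the vertical equation gives 2.363 T_1 = 490, so T_1 = 207.4 N.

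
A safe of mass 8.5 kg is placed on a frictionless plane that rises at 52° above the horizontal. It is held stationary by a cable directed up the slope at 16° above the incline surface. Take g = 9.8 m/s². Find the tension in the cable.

T ≈ 68.3 N

Take axes along and perpendicular to the incline. Weight components: W sin 52° = 65.64 N down-slope, W cos 52° = 51.28 N into the surface.
Along incline: T cos 16° = W sin 52° → T = 68.29 N.
Perpendicular: N = W cos 52° − T sin 16° = 32.46 N.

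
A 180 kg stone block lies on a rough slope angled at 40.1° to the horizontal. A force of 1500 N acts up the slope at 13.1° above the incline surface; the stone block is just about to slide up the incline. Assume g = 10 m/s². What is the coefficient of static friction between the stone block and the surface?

On the verge of sliding up the incline, friction is at its maximum μN and acts down the slope.
Perpendicular to incline: N = W cos 40.1° − P sin 13.1° = 1377 − 340 = 1037 N.
Along incline: P cos 13.1° − μN = W sin 40.1° → μ = −(W sin 40.1° − P cos 13.1°) / N = 0.2908.

μ ≈ 0.291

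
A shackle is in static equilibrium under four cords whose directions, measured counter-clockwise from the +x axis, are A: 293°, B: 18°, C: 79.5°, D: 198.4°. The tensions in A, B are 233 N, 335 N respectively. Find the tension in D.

Resolve: ΣF_x = 233 cos 293° + 335 cos 18° + T_C cos 79.5° + T_D cos 198.4° = 0.
        ΣF_y = 233 sin 293° + 335 sin 18° + T_C sin 79.5° + T_D sin 198.4° = 0.
The known terms sum to (409.6, -111) N, so 0.1822 T_C − 0.9489 T_D = -409.6 and 0.9833 T_C − 0.3156 T_D = 111.
Solving simultaneously: T_C = 268 N, T_D = 483.2 N.

T_D ≈ 483 N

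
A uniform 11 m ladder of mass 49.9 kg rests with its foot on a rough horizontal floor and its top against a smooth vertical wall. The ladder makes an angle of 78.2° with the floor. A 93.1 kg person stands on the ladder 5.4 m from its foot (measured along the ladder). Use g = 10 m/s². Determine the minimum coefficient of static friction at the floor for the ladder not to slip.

μ_min ≈ 0.103

ΣF_y = 0: N_floor = 49.9×10 + 93.1×10 = 1430 N.
Torques about the foot: N_wall · 11 sin 78.2° = 49.9×10×5.5 cos 78.2° + 93.1×10×5.4 cos 78.2° → N_wall = 147.6 N.
ΣF_x = 0: f_floor = N_wall = 147.6 N.
μ_min = f_floor / N_floor = 147.6 / 1430 = 0.1032.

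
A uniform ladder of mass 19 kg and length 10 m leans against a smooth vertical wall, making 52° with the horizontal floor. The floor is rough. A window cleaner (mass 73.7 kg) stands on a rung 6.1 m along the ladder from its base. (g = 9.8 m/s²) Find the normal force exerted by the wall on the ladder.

Torques about the foot: N_wall · 10 sin 52° = 19×9.8×5 cos 52° + 73.7×9.8×6.1 cos 52° → N_wall = 416.96 N.

N_wall ≈ 417 N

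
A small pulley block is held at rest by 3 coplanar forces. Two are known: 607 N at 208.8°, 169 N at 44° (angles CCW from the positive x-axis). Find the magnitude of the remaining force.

F ≈ 446 N

Sum the known components: ΣF_x = -410.3 N, ΣF_y = -175 N.
For equilibrium the remaining force must supply (−ΣF_x, −ΣF_y) = (410.3, 175) N.
Magnitude = √((410.3)² + (175)²) = 446.1 N; direction = atan2(175, 410.3) = 23.1°.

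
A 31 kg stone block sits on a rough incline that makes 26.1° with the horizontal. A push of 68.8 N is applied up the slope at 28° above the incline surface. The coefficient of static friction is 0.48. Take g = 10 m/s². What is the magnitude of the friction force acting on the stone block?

f ≈ 75.6 N

Axes along / perpendicular to the incline. W sin 26.1° = 136.4 N down-slope; W cos 26.1° = 278.4 N into the surface.
Perpendicular: N = W cos 26.1° − P sin 28° = 278.4 − 32.3 = 246.1 N.
Along incline: P cos 28° + f = W sin 26.1° (friction acts up-slope) → f = 136.4 − 60.75 = 75.63 N.
|f| = 75.63 N ≤ μN = 118.1 N, so the stone block is indeed static.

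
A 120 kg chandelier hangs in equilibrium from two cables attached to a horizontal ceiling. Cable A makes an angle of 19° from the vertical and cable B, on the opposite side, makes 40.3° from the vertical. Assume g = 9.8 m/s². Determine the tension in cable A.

Angles from the horizontal: cable A is 90° − 19° = 71°, cable B is 90° − 40.3° = 49.7°.
Weight W = 120 × 9.8 = 1176 N acts straight down.
Horizontal: T_A cos 71° = T_B cos 49.7°  →  T_B = 0.5034 T_A.
Vertical: T_A sin 71° + T_B sin 49.7° = 1176.
Substituting the horizontal relation into the vertical equation gives 1.329 T_A = 1176, so T_A = 884.6 N.

T_A ≈ 885 N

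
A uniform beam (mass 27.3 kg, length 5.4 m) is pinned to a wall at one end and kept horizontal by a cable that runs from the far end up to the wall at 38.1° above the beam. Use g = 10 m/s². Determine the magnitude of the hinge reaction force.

|H| ≈ 221 N

Take torques about the hinge: T sin 38.1° · 5.4 = 27.3×10×2.7 = 737.1 N·m.
So T = 737.1 / (0.6170 × 5.4) = 221.22 N.
ΣF_x = 0: H_x = T cos 38.1° = 174.08 N.
ΣF_y = 0: H_y = (27.3×10) − T sin 38.1° = 273 − 136.5 = 136.5 N.
|H| = √(H_x² + H_y²) = √((174.08)² + (136.5)²) = 221.22 N.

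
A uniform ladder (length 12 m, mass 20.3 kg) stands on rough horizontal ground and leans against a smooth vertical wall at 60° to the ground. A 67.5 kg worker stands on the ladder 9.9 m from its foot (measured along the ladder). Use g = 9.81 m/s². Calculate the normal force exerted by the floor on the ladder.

N_floor ≈ 861 N

ΣF_y = 0: N_floor = 20.3×9.81 + 67.5×9.81 = 861.32 N.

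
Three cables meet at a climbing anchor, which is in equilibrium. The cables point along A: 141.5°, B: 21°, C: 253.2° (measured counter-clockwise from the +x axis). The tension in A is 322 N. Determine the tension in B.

Resolve: ΣF_x = 322 cos 141.5° + T_B cos 21° + T_C cos 253.2° = 0.
        ΣF_y = 322 sin 141.5° + T_B sin 21° + T_C sin 253.2° = 0.
The known terms sum to (-252, 200.4) N, so 0.9336 T_B − 0.2890 T_C = 252 and 0.3584 T_B − 0.9573 T_C = -200.4.
Solving simultaneously: T_B = 378.6 N, T_C = 351.1 N.

T_B ≈ 379 N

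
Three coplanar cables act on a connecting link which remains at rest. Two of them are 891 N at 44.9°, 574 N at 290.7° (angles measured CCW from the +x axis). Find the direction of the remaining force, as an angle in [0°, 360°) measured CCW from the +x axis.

θ ≈ 186°

Sum the known components: ΣF_x = 834 N, ΣF_y = 91.99 N.
For equilibrium the remaining force must supply (−ΣF_x, −ΣF_y) = (-834, -91.99) N.
Magnitude = √((-834)² + (-91.99)²) = 839.1 N; direction = atan2(-91.99, -834) = 186.3°.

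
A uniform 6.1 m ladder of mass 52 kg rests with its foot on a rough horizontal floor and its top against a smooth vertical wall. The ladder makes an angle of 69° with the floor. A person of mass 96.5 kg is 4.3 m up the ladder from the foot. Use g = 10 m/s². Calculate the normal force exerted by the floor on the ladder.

ΣF_y = 0: N_floor = 52×10 + 96.5×10 = 1485 N.

N_floor ≈ 1480 N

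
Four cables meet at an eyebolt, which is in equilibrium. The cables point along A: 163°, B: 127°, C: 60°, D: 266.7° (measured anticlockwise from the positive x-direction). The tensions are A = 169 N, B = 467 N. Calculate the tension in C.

T_C ≈ 1040 N

Resolve: ΣF_x = 169 cos 163° + 467 cos 127° + T_C cos 60° + T_D cos 266.7° = 0.
        ΣF_y = 169 sin 163° + 467 sin 127° + T_C sin 60° + T_D sin 266.7° = 0.
The known terms sum to (-442.7, 422.4) N, so 0.5000 T_C − 0.0576 T_D = 442.7 and 0.8660 T_C − 0.9983 T_D = -422.4.
Solving simultaneously: T_C = 1038 N, T_D = 1323 N.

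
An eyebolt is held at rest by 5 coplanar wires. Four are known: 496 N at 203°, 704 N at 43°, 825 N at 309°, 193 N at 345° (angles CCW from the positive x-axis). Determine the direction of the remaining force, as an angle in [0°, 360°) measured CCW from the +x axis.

Sum the known components: ΣF_x = 763.9 N, ΣF_y = -404.8 N.
For equilibrium the remaining force must supply (−ΣF_x, −ΣF_y) = (-763.9, 404.8) N.
Magnitude = √((-763.9)² + (404.8)²) = 864.5 N; direction = atan2(404.8, -763.9) = 152.1°.

θ ≈ 152°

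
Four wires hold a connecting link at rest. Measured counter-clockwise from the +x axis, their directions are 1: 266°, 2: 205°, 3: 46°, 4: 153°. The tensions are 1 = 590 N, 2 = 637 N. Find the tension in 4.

Resolve: ΣF_x = 590 cos 266° + 637 cos 205° + T_3 cos 46° + T_4 cos 153° = 0.
        ΣF_y = 590 sin 266° + 637 sin 205° + T_3 sin 46° + T_4 sin 153° = 0.
The known terms sum to (-618.5, -857.8) N, so 0.6947 T_3 − 0.8910 T_4 = 618.5 and 0.7193 T_3 + 0.4540 T_4 = 857.8.
Solving simultaneously: T_3 = 1093 N, T_4 = 157.9 N.

T_4 ≈ 158 N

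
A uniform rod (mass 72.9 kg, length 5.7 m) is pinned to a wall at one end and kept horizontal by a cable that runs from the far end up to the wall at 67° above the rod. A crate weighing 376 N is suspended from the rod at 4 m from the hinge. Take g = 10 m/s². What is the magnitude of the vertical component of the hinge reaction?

|H_y| ≈ 477 N

Take torques about the hinge: T sin 67° · 5.7 = 72.9×10×2.85 + 376×4 = 3581.7 N·m.
So T = 3581.7 / (0.9205 × 5.7) = 682.63 N.
ΣF_y = 0: H_y = (72.9×10 + 376) − T sin 67° = 1105 − 628.36 = 476.64 N.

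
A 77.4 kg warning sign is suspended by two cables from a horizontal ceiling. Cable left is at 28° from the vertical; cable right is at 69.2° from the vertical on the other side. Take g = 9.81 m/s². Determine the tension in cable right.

T_right ≈ 359 N

Angles from the horizontal: cable left is 90° − 28° = 62°, cable right is 90° − 69.2° = 20.8°.
Weight W = 77.4 × 9.81 = 759.3 N acts straight down.
Horizontal: T_left cos 62° = T_right cos 20.8°  →  T_left = 1.991 T_right.
Vertical: T_left sin 62° + T_right sin 20.8° = 759.3.
Substituting the horizontal relation into the vertical equation gives 2.113 T_right = 759.3, so T_right = 359.3 N.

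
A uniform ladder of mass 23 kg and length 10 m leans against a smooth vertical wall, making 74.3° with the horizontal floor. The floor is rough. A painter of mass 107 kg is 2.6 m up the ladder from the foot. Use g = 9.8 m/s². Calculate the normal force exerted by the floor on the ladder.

ΣF_y = 0: N_floor = 23×9.8 + 107×9.8 = 1274 N.

N_floor ≈ 1270 N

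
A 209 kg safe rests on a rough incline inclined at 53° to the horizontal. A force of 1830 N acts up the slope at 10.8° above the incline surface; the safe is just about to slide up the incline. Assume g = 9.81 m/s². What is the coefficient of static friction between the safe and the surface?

On the verge of sliding up the incline, friction is at its maximum μN and acts down the slope.
Perpendicular to incline: N = W cos 53° − P sin 10.8° = 1234 − 342.9 = 891 N.
Along incline: P cos 10.8° − μN = W sin 53° → μ = −(W sin 53° − P cos 10.8°) / N = 0.1797.

μ ≈ 0.180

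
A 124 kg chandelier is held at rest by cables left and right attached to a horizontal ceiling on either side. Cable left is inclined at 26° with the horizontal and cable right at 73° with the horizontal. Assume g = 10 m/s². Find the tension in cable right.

Weight W = 124 × 10 = 1240 N acts straight down.
Horizontal: T_left cos 26° = T_right cos 73°  →  T_left = 0.3253 T_right.
Vertical: T_left sin 26° + T_right sin 73° = 1240.
Substituting the horizontal relation into the vertical equation gives 1.099 T_right = 1240, so T_right = 1128 N.

T_right ≈ 1130 N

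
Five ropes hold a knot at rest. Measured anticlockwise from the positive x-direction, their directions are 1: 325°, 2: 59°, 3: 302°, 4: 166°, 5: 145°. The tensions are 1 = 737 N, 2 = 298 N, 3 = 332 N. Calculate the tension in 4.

Resolve: ΣF_x = 737 cos 325° + 298 cos 59° + 332 cos 302° + T_4 cos 166° + T_5 cos 145° = 0.
        ΣF_y = 737 sin 325° + 298 sin 59° + 332 sin 302° + T_4 sin 166° + T_5 sin 145° = 0.
The known terms sum to (933.1, -448.8) N, so -0.9703 T_4 − 0.8192 T_5 = -933.1 and 0.2419 T_4 + 0.5736 T_5 = 448.8.
Solving simultaneously: T_4 = 467.5 N, T_5 = 585.3 N.

T_4 ≈ 468 N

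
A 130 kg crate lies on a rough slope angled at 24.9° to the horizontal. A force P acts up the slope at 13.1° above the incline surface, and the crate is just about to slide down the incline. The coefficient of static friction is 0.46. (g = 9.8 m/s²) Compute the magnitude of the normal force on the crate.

On the verge of sliding down the incline, friction equals μN and acts up the slope.
Perpendicular: N + P sin 13.1° = W cos 24.9° = 1156 N.
Along incline: P cos 13.1° + μN = W sin 24.9° with W sin 24.9° = 536.4 N.
Solving the pair for P and N: P = 5.56 N, N = 1154 N (and f = μN = 531 N).

N ≈ 1150 N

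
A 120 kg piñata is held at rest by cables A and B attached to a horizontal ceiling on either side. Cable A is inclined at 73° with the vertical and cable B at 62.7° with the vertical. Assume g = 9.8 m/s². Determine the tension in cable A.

Angles from the horizontal: cable A is 90° − 73° = 17°, cable B is 90° − 62.7° = 27.3°.
Weight W = 120 × 9.8 = 1176 N acts straight down.
Horizontal: T_A cos 17° = T_B cos 27.3°  →  T_B = 1.076 T_A.
Vertical: T_A sin 17° + T_B sin 27.3° = 1176.
Substituting the horizontal relation into the vertical equation gives 0.786 T_A = 1176, so T_A = 1496 N.

T_A ≈ 1500 N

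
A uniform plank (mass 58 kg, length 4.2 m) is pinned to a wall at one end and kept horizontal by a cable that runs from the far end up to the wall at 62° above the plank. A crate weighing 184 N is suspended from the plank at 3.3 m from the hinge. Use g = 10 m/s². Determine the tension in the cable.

Take torques about the hinge: T sin 62° · 4.2 = 58×10×2.1 + 184×3.3 = 1825.2 N·m.
So T = 1825.2 / (0.8829 × 4.2) = 492.18 N.

T ≈ 492 N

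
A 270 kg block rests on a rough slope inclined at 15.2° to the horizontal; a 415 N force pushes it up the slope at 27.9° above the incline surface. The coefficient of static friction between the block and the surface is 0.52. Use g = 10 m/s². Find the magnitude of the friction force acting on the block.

f ≈ 341 N

Axes along / perpendicular to the incline. W sin 15.2° = 707.9 N down-slope; W cos 15.2° = 2606 N into the surface.
Perpendicular: N = W cos 15.2° − P sin 27.9° = 2606 − 194.2 = 2411 N.
Along incline: P cos 27.9° + f = W sin 15.2° (friction acts up-slope) → f = 707.9 − 366.8 = 341.1 N.
|f| = 341.1 N ≤ μN = 1254 N, so the block is indeed static.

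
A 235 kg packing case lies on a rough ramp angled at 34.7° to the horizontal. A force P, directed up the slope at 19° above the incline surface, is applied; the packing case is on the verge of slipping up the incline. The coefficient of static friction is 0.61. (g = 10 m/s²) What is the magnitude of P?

P ≈ 2200 N

On the verge of sliding up the incline, friction equals μN and acts down the slope.
Perpendicular: N + P sin 19° = W cos 34.7° = 1932 N.
Along incline: P cos 19° = W sin 34.7° + μN  with W sin 34.7° = 1338 N.
Solving the pair for P and N: P = 2199 N, N = 1216 N (and f = μN = 741.8 N).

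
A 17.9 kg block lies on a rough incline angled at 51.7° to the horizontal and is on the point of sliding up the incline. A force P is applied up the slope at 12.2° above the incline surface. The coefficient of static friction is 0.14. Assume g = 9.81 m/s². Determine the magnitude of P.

P ≈ 152 N

On the verge of sliding up the incline, friction equals μN and acts down the slope.
Perpendicular: N + P sin 12.2° = W cos 51.7° = 108.8 N.
Along incline: P cos 12.2° = W sin 51.7° + μN  with W sin 51.7° = 137.8 N.
Solving the pair for P and N: P = 152 N, N = 76.72 N (and f = μN = 10.74 N).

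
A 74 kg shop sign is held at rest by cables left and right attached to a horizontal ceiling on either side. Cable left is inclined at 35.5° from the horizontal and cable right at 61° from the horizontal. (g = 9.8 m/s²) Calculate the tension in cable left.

Weight W = 74 × 9.8 = 725.2 N acts straight down.
Horizontal: T_left cos 35.5° = T_right cos 61°  →  T_right = 1.679 T_left.
Vertical: T_left sin 35.5° + T_right sin 61° = 725.2.
Substituting the horizontal relation into the vertical equation gives 2.049 T_left = 725.2, so T_left = 353.9 N.

T_left ≈ 354 N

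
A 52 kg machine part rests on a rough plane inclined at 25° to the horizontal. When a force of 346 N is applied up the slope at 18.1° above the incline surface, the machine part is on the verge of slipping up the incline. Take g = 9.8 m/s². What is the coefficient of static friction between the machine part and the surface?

μ ≈ 0.320

On the verge of sliding up the incline, friction is at its maximum μN and acts down the slope.
Perpendicular to incline: N = W cos 25° − P sin 18.1° = 461.9 − 107.5 = 354.4 N.
Along incline: P cos 18.1° − μN = W sin 25° → μ = −(W sin 25° − P cos 18.1°) / N = 0.3203.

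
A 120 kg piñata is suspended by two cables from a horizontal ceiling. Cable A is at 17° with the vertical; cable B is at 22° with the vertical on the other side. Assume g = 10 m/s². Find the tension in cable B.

Angles from the horizontal: cable A is 90° − 17° = 73°, cable B is 90° − 22° = 68°.
Weight W = 120 × 10 = 1200 N acts straight down.
Horizontal: T_A cos 73° = T_B cos 68°  →  T_A = 1.281 T_B.
Vertical: T_A sin 73° + T_B sin 68° = 1200.
Substituting the horizontal relation into the vertical equation gives 2.152 T_B = 1200, so T_B = 557.5 N.

T_B ≈ 557 N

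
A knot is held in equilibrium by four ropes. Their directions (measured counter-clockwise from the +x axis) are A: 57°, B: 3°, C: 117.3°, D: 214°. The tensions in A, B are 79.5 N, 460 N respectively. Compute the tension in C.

Resolve: ΣF_x = 79.5 cos 57° + 460 cos 3° + T_C cos 117.3° + T_D cos 214° = 0.
        ΣF_y = 79.5 sin 57° + 460 sin 3° + T_C sin 117.3° + T_D sin 214° = 0.
The known terms sum to (502.7, 90.75) N, so -0.4586 T_C − 0.8290 T_D = -502.7 and 0.8886 T_C − 0.5592 T_D = -90.75.
Solving simultaneously: T_C = 207.3 N, T_D = 491.7 N.

T_C ≈ 207 N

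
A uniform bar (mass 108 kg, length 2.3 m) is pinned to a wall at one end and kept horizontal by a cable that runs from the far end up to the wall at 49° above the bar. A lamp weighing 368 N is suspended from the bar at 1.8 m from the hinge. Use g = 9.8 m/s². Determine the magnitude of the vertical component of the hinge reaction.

|H_y| ≈ 609 N

Take torques about the hinge: T sin 49° · 2.3 = 108×9.8×1.15 + 368×1.8 = 1879.6 N·m.
So T = 1879.6 / (0.7547 × 2.3) = 1082.8 N.
ΣF_y = 0: H_y = (108×9.8 + 368) − T sin 49° = 1426.4 − 817.2 = 609.2 N.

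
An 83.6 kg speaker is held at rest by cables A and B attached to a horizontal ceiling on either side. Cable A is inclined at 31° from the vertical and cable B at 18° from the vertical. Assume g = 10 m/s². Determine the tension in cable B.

T_B ≈ 571 N

Angles from the horizontal: cable A is 90° − 31° = 59°, cable B is 90° − 18° = 72°.
Weight W = 83.6 × 10 = 836 N acts straight down.
Horizontal: T_A cos 59° = T_B cos 72°  →  T_A = 0.6 T_B.
Vertical: T_A sin 59° + T_B sin 72° = 836.
Substituting the horizontal relation into the vertical equation gives 1.465 T_B = 836, so T_B = 570.5 N.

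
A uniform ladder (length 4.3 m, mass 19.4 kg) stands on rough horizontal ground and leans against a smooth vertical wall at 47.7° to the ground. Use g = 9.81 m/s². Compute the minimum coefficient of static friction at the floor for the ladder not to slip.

μ_min ≈ 0.455

ΣF_y = 0: N_floor = 19.4×9.81 = 190.31 N.
Torques about the foot: N_wall · 4.3 sin 47.7° = 19.4×9.81×2.15 cos 47.7° → N_wall = 86.586 N.
ΣF_x = 0: f_floor = N_wall = 86.586 N.
μ_min = f_floor / N_floor = 86.586 / 190.31 = 0.455.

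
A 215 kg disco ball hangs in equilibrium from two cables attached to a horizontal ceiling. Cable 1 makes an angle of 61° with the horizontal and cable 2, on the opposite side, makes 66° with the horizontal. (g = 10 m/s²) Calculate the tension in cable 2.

Weight W = 215 × 10 = 2150 N acts straight down.
Horizontal: T_1 cos 61° = T_2 cos 66°  →  T_1 = 0.839 T_2.
Vertical: T_1 sin 61° + T_2 sin 66° = 2150.
Substituting the horizontal relation into the vertical equation gives 1.647 T_2 = 2150, so T_2 = 1305 N.

T_2 ≈ 1310 N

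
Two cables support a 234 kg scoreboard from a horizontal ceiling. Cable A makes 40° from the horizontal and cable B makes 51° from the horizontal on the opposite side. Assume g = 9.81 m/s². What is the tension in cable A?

Weight W = 234 × 9.81 = 2296 N acts straight down.
Horizontal: T_A cos 40° = T_B cos 51°  →  T_B = 1.217 T_A.
Vertical: T_A sin 40° + T_B sin 51° = 2296.
Substituting the horizontal relation into the vertical equation gives 1.589 T_A = 2296, so T_A = 1445 N.

T_A ≈ 1440 N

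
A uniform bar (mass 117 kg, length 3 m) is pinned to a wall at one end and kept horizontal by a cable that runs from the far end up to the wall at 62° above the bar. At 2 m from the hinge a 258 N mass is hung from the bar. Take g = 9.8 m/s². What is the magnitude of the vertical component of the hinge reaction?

Take torques about the hinge: T sin 62° · 3 = 117×9.8×1.5 + 258×2 = 2235.9 N·m.
So T = 2235.9 / (0.8829 × 3) = 844.1 N.
ΣF_y = 0: H_y = (117×9.8 + 258) − T sin 62° = 1404.6 − 745.3 = 659.3 N.

|H_y| ≈ 659 N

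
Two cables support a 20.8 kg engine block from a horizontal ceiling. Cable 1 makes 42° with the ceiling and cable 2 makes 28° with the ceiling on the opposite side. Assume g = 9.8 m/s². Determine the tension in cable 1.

Weight W = 20.8 × 9.8 = 203.8 N acts straight down.
Horizontal: T_1 cos 42° = T_2 cos 28°  →  T_2 = 0.8417 T_1.
Vertical: T_1 sin 42° + T_2 sin 28° = 203.8.
Substituting the horizontal relation into the vertical equation gives 1.064 T_1 = 203.8, so T_1 = 191.5 N.

T_1 ≈ 192 N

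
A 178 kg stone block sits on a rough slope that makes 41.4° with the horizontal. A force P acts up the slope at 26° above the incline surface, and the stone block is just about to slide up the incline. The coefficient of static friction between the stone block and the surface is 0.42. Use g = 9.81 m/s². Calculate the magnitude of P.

P ≈ 1570 N

On the verge of sliding up the incline, friction equals μN and acts down the slope.
Perpendicular: N + P sin 26° = W cos 41.4° = 1310 N.
Along incline: P cos 26° = W sin 41.4° + μN  with W sin 41.4° = 1155 N.
Solving the pair for P and N: P = 1574 N, N = 619.7 N (and f = μN = 260.3 N).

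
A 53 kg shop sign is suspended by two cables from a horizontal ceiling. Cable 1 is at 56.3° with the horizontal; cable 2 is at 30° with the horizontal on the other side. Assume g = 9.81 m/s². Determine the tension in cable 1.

Weight W = 53 × 9.81 = 519.9 N acts straight down.
Horizontal: T_1 cos 56.3° = T_2 cos 30°  →  T_2 = 0.6407 T_1.
Vertical: T_1 sin 56.3° + T_2 sin 30° = 519.9.
Substituting the horizontal relation into the vertical equation gives 1.152 T_1 = 519.9, so T_1 = 451.2 N.

T_1 ≈ 451 N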